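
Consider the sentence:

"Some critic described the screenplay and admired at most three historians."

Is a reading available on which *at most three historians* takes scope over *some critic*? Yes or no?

No

*at most three historians* occurs within one conjunct of the coordinate structure (*admired at most three historians*).
The Coordinate Structure Constraint blocks movement (including QR) out of a single conjunct.
*at most three historians* is confined to the island and cannot take scope over *some critic*.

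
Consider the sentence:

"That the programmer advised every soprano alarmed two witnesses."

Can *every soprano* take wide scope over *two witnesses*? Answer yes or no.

Structurally, *every soprano* is inside the sentential subject *that the programmer advised every soprano*.
Clausal subjects are scope islands; QR from inside the subject into the matrix is barred.
So *every soprano* cannot raise to a position above *two witnesses*.

No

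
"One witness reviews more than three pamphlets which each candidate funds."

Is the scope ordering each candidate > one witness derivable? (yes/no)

No

The target quantifier *each candidate* is part of the relative clause *which each candidate funds* modifying *more than three pamphlets*.
A relative clause is a scope island — quantifier raising cannot cross its boundary.
So the wide-scope reading for *each candidate* is blocked.
(Only the surface reading survives: one fixed witness with respect to all the relevant candidates.)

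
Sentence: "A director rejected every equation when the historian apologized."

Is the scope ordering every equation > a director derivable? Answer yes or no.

The adjunct clause does not contain *every equation*, which is the matrix object.
Nothing blocks QR of the lower DP to a position above the higher one, so inverse scope is available.

Yes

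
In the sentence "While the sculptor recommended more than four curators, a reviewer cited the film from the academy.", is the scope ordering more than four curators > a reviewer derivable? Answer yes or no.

No

*more than four curators* occurs within the adjunct clause *while the sculptor recommended more than four curators*.
The adjunct-island constraint bars QR out of an adverbial clause.
So the wide-scope reading for *more than four curators* is blocked.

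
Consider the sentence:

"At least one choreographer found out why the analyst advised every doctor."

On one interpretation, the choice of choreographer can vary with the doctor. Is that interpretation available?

No

The paraphrase describes the scope ordering *every doctor* > *at least one choreographer*.
*every doctor* occurs within the embedded question *why the analyst advised every doctor*.
The wh-island constraint blocks QR out of an embedded interrogative.
*every doctor* > *at least one choreographer* would require crossing that boundary, which is illicit.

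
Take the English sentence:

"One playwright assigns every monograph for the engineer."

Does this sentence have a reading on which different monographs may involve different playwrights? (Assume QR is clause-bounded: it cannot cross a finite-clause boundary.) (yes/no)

This is the *every monograph* > *one playwright* reading.
*every monograph* is the matrix object and *one playwright* the matrix subject; the two are clausemates.
Ordinary QR to a clause-peripheral position gives the wide-scope LF for the lower DP.
The sentence is scopally ambiguous between *one playwright* > *every monograph* and *every monograph* > *one playwright*.

Yes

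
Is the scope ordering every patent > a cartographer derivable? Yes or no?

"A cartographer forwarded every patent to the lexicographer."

Yes

Both DPs are arguments of the same predicate; there is no clause or island boundary between them.
Clause-internal QR can adjoin the lower DP above the subject, yielding the inverse reading.
Both orderings are possible: *a cartographer* > *every patent* and *every patent* > *a cartographer*.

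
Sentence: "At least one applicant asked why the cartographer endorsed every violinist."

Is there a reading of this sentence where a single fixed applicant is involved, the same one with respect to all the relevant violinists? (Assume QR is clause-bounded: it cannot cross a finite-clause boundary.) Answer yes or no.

That reading corresponds to *at least one applicant* > *every violinist*.
Surface scope (*at least one applicant* > *every violinist*) is always derivable; islands only block QR, not in-situ interpretation.

Yes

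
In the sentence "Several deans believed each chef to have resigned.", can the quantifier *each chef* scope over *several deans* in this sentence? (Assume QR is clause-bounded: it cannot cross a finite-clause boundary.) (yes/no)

Yes

The ECM infinitive is scope-transparent — *each chef* is free to raise above *several deans*.
QR within a single clause is free, so the lower quantifier may take scope over the higher one.
So *each chef* > *several deans* is among the available readings.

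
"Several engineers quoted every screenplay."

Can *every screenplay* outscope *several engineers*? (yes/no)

*every screenplay* and *several engineers* are in the same minimal clause.
Clause-internal QR can adjoin the lower DP above the subject, yielding the inverse reading.

Yes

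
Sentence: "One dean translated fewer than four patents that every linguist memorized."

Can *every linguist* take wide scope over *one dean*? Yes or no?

*every linguist* is embedded in the relative clause *that every linguist memorized* modifying *fewer than four patents*.
QR out of a relative clause is ruled out by the relative-clause island constraint.
There is no licit LF on which *every linguist* c-commands *one dean*.

No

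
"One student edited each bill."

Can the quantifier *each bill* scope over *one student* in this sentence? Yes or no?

Both DPs are arguments of the same predicate; there is no clause or island boundary between them.
No island intervenes, so both surface and inverse scope are derivable.

Yes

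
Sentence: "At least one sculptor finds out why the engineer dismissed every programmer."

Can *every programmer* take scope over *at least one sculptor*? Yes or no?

*every programmer* sits inside the embedded question *why the engineer dismissed every programmer*.
Embedded wh-clauses are opaque for QR, so the quantifier stays inside the question.
So *every programmer* cannot raise to a position above *at least one sculptor*.
(Only the surface reading survives: one fixed sculptor with respect to all the relevant programmers.)

No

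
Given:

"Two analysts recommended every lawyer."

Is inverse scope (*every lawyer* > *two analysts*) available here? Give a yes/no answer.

Yes

*every lawyer* is the matrix object and *two analysts* the matrix subject; the two are clausemates.
QR within a single clause is free, so the lower quantifier may take scope over the higher one.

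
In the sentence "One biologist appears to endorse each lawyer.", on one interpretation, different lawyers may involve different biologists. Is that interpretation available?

Yes

This is the *each lawyer* > *one biologist* reading.
The matrix predicate is a raising verb, whose infinitival complement is not a scope island — *each lawyer* can QR into the matrix clause.
Since no island is crossed, the inverse ordering is licensed alongside surface scope.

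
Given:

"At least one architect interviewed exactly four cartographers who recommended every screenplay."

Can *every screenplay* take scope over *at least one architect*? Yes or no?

Structurally, *every screenplay* is inside the relative clause *who recommended every screenplay* modifying *exactly four cartographers*.
QR out of a relative clause is ruled out by the relative-clause island constraint.
So *every screenplay* cannot raise to a position above *at least one architect*.
(Only the surface reading survives: one fixed architect with respect to all the relevant screenplays.)

No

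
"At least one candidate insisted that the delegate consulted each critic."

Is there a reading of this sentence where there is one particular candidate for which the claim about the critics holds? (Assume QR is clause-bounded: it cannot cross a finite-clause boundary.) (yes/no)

This is the *at least one candidate* > *each critic* reading.
That is the surface-scope ordering, which is always one of the available readings — island constraints only ever restrict inverse scope.

Yes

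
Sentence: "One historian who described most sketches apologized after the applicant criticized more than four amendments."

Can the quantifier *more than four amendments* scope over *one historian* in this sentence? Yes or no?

No

The DP *more than four amendments* is contained in the adjunct clause *after the applicant criticized more than four amendments*.
Since the clause is an adjunct (not a complement), the Adjunct Condition blocks QR across its edge.
The inverse ordering *more than four amendments* > *one historian* is therefore underivable.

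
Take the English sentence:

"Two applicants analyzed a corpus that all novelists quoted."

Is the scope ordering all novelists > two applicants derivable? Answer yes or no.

The target quantifier *all novelists* is part of the relative clause *that all novelists quoted* modifying *a corpus*.
Quantifiers inside a relative clause are trapped there; the RC boundary blocks QR.
*all novelists* is confined to the island and cannot take scope over *two applicants*.

No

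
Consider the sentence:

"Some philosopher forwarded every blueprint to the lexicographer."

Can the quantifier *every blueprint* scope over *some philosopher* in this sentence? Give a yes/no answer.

*every blueprint* is the matrix object and *some philosopher* the matrix subject; the two are clausemates.
Clause-internal QR can adjoin the lower DP above the subject, yielding the inverse reading.

Yes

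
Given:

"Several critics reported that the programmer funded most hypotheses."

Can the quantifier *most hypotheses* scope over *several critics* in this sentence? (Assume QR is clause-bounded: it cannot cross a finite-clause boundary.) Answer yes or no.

No

The DP *most hypotheses* is contained in the finite complement clause *that the programmer funded most hypotheses*.
Finite CP is the ceiling for QR here, by assumption.
*most hypotheses* is confined to the island and cannot take scope over *several critics*.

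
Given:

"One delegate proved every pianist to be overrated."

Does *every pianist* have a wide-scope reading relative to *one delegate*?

ECM infinitives lack a CP barrier, so *every pianist* can QR over the matrix subject *one delegate*.
Nothing blocks QR of the lower DP to a position above the higher one, so inverse scope is available.

Yes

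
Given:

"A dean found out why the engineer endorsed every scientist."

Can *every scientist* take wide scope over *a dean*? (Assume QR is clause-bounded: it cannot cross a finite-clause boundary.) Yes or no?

No

Structurally, *every scientist* is inside the embedded question *why the engineer endorsed every scientist*.
Embedded questions are wh-islands: a quantifier inside an indirect question cannot QR into the matrix clause.
There is no licit LF on which *every scientist* c-commands *a dean*.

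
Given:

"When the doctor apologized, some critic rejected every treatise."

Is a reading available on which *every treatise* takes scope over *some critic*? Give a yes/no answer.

Yes

The adjunct clause does not contain *every treatise*, which is the matrix object.
With no island boundary between them, the object can take inverse scope over the subject via ordinary QR within the clause.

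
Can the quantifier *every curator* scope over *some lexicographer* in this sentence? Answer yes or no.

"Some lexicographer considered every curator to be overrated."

*every curator* is an ECM subject; ECM complements are not islands, and the embedded quantifier may take matrix scope.
Clause-internal QR can adjoin the lower DP above the subject, yielding the inverse reading.

Yes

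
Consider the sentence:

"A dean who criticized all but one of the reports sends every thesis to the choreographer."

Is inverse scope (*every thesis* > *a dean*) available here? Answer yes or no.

*every thesis* is a matrix argument; only *a dean* is modified by the relative clause *who criticized all but one of the reports*, so the RC island is irrelevant to the target quantifier.
Nothing blocks QR of the lower DP to a position above the higher one, so inverse scope is available.
Both orderings are possible: *a dean* > *every thesis* and *every thesis* > *a dean*.

Yes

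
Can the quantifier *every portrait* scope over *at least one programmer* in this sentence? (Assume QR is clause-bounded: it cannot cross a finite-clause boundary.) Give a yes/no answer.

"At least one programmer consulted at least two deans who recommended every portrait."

The DP *every portrait* is contained in the relative clause *who recommended every portrait* modifying *at least two deans*.
QR out of a relative clause is ruled out by the relative-clause island constraint.
The inverse ordering *every portrait* > *at least one programmer* is therefore underivable.

No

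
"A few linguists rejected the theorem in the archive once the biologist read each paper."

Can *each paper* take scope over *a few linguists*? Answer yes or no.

Structurally, *each paper* is inside the adjunct clause *once the biologist read each paper*.
Adjunct clauses are scope islands: a quantifier inside an adjunct cannot raise into the matrix clause.
*each paper* is confined to the island and cannot take scope over *a few linguists*.

No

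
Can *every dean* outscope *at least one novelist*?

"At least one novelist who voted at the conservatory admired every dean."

The relative clause *who voted at the conservatory* modifies *at least one novelist*, but *every dean* is not inside that relative clause — it is an argument of the matrix verb.
Ordinary QR to a clause-peripheral position gives the wide-scope LF for the lower DP.

Yes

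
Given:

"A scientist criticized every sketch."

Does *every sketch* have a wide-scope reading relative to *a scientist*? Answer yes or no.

Both DPs are arguments of the same predicate; there is no clause or island boundary between them.
No island intervenes, so both surface and inverse scope are derivable.

Yes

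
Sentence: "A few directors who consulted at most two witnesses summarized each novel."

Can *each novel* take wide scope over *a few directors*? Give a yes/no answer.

Yes

*each novel* is a matrix argument; only *a few directors* is modified by the relative clause *who consulted at most two witnesses*, so the RC island is irrelevant to the target quantifier.
With no island boundary between them, the object can take inverse scope over the subject via ordinary QR within the clause.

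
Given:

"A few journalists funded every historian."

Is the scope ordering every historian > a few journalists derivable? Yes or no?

*every historian* is the matrix object and *a few journalists* the matrix subject; the two are clausemates.
Nothing blocks QR of the lower DP to a position above the higher one, so inverse scope is available.

Yes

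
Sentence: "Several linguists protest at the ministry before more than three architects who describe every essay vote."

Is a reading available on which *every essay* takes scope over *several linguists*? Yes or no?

No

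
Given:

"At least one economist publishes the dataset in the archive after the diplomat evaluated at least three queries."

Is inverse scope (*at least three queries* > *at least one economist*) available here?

The target quantifier *at least three queries* is part of the adjunct clause *after the diplomat evaluated at least three queries*.
Adverbial clauses are not L-marked, so they are barriers for QR — the quantifier cannot escape the adjunct.
There is no licit LF on which *at least three queries* c-commands *at least one economist*.

No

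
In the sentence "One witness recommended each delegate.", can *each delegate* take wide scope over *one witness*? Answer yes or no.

Both DPs are arguments of the same predicate; there is no clause or island boundary between them.
With no island boundary between them, the object can take inverse scope over the subject via ordinary QR within the clause.
So *each delegate* > *one witness* is among the available readings.

Yes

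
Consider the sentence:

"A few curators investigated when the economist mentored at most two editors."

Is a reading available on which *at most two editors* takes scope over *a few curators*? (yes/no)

Structurally, *at most two editors* is inside the embedded question *when the economist mentored at most two editors*.
QR across an interrogative CP boundary is ruled out as a wh-island violation.
*at most two editors* > *a few curators* would require crossing that boundary, which is illicit.

No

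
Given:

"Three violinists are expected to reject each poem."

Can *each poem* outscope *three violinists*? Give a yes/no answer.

Yes

*each poem* is the object of the infinitival complement of a raising predicate; raising infinitives are transparent for QR, so the two DPs are in effect clausemates.
Clause-internal QR can adjoin the lower DP above the subject, yielding the inverse reading.
Both orderings are possible: *three violinists* > *each poem* and *each poem* > *three violinists*.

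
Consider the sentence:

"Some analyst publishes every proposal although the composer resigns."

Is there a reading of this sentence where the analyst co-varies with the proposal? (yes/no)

Yes

The paraphrase describes the scope ordering *every proposal* > *some analyst*.
The adjunct clause does not contain *every proposal*, which is the matrix object.
Clause-internal QR can adjoin the lower DP above the subject, yielding the inverse reading.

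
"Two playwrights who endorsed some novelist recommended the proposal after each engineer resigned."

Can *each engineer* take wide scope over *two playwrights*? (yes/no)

The DP *each engineer* is contained in the adjunct clause *after each engineer resigned*.
Since the clause is an adjunct (not a complement), the Adjunct Condition blocks QR across its edge.
The inverse ordering *each engineer* > *two playwrights* is therefore underivable.

No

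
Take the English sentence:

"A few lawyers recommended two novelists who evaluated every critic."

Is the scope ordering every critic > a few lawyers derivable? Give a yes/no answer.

No

The target quantifier *every critic* is part of the relative clause *who evaluated every critic* modifying *two novelists*.
The relative clause forms an island for QR, so the quantifier is confined to the head noun's restrictor.
There is no licit LF on which *every critic* c-commands *a few lawyers*.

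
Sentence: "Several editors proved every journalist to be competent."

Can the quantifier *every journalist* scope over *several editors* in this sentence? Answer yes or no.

This is an ECM construction: *every journalist* is the infinitival subject, Case-marked by the matrix verb, and the infinitive is transparent for QR.
Nothing blocks QR of the lower DP to a position above the higher one, so inverse scope is available.
The sentence is scopally ambiguous between *several editors* > *every journalist* and *every journalist* > *several editors*.

Yes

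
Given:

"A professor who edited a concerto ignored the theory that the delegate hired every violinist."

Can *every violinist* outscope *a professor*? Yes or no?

*every violinist* is embedded in the complex NP *the theory that the delegate hired every violinist*.
The Complex NP Constraint bars QR out of the complement clause of a noun.
*every violinist* > *a professor* would require crossing that boundary, which is illicit.
(Only the surface reading survives: one fixed professor with respect to all the relevant violinists.)

No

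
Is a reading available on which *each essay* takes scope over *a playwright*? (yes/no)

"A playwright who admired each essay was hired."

*each essay* occurs within the relative clause *who admired each essay*.
QR out of a relative clause is ruled out by the relative-clause island constraint.
*each essay* > *a playwright* would require crossing that boundary, which is illicit.
(Only the surface reading survives: one fixed playwright with respect to all the relevant essays.)

No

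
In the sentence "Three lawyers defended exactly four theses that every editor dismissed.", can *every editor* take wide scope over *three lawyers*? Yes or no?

Structurally, *every editor* is inside the relative clause *that every editor dismissed* modifying *exactly four theses*.
A relative clause is a scope island — quantifier raising cannot cross its boundary.
So *every editor* cannot raise to a position above *three lawyers*.

No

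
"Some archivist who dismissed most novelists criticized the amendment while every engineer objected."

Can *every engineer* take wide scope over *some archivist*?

No

Structurally, *every engineer* is inside the adjunct clause *while every engineer objected*.
Since the clause is an adjunct (not a complement), the Adjunct Condition blocks QR across its edge.
So the wide-scope reading for *every engineer* is blocked.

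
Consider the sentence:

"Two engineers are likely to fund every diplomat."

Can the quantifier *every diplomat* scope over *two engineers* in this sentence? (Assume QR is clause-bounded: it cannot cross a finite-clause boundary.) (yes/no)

Yes

The matrix predicate is a raising verb, whose infinitival complement is not a scope island — *every diplomat* can QR into the matrix clause.
QR within a single clause is free, so the lower quantifier may take scope over the higher one.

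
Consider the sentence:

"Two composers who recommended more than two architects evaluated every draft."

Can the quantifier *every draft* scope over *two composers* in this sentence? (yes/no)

The relative clause *who recommended more than two architects* modifies *two composers*, but *every draft* is not inside that relative clause — it is an argument of the matrix verb.
Since no island is crossed, the inverse ordering is licensed alongside surface scope.
So *every draft* > *two composers* is among the available readings.

Yes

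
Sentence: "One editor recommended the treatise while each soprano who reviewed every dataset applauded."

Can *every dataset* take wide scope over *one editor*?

No

*every dataset* occurs within the relative clause *who reviewed every dataset*, which is itself inside the adjunct *while each soprano who reviewed every dataset applauded*.
The quantifier would have to escape first the RC and then the adjunct — two independent island violations.
*every dataset* is confined to the island and cannot take scope over *one editor*.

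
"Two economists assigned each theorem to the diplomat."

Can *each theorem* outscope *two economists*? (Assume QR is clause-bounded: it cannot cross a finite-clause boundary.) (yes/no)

Yes

*each theorem* and *two economists* are in the same minimal clause.
With no island boundary between them, the object can take inverse scope over the subject via ordinary QR within the clause.
The sentence is scopally ambiguous between *two economists* > *each theorem* and *each theorem* > *two economists*.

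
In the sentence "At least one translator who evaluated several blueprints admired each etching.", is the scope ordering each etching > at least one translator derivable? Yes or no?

Yes

The RC *who evaluated several blueprints* is an island, but *each etching* is not inside it — it is the matrix object, a clausemate of *at least one translator*.
Ordinary QR to a clause-peripheral position gives the wide-scope LF for the lower DP.
The sentence is scopally ambiguous between *at least one translator* > *each etching* and *each etching* > *at least one translator*.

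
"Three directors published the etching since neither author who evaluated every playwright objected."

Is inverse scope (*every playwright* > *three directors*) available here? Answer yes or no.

No

The target quantifier *every playwright* is part of the relative clause *who evaluated every playwright*, which is itself inside the adjunct *since neither author who evaluated every playwright objected*.
Two island boundaries intervene — the relative clause and the adjunct. Either alone would block QR.
The inverse ordering *every playwright* > *three directors* is therefore underivable.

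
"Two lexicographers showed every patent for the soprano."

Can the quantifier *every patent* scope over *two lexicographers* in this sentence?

Yes

*two lexicographers* and *every patent* are co-arguments of the matrix verb, with nothing but a clause-internal boundary between them.
No island intervenes, so both surface and inverse scope are derivable.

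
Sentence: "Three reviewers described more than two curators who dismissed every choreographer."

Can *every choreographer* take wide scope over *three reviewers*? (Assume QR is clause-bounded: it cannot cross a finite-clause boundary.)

No

Structurally, *every choreographer* is inside the relative clause *who dismissed every choreographer* modifying *more than two curators*.
The relative clause forms an island for QR, so the quantifier is confined to the head noun's restrictor.
Hence only narrow scope for *every choreographer* (under *three reviewers*) survives.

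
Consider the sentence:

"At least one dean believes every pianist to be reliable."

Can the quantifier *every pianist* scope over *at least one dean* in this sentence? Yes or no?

*every pianist* is an ECM subject; ECM complements are not islands, and the embedded quantifier may take matrix scope.
Since no island is crossed, the inverse ordering is licensed alongside surface scope.

Yes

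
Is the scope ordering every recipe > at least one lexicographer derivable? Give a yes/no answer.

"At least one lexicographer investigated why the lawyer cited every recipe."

No

*every recipe* sits inside the embedded question *why the lawyer cited every recipe*.
An indirect question is a wh-island; the filled [Spec,CP] blocks QR across the CP edge.
So *every recipe* cannot raise high enough to outscope *at least one lexicographer*; only the surface ordering *at least one lexicographer* > *every recipe* is available.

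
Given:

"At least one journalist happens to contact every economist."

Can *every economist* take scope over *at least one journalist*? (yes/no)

Yes

Infinitival complements of raising predicates do not block QR; *every economist* and *at least one journalist* are effectively clausemates.
Since no island is crossed, the inverse ordering is licensed alongside surface scope.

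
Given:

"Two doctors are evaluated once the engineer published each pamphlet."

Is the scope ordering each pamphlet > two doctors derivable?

Structurally, *each pamphlet* is inside the adjunct clause *once the engineer published each pamphlet*.
Adjunct clauses are scope islands: a quantifier inside an adjunct cannot raise into the matrix clause.
So the wide-scope reading for *each pamphlet* is blocked.

No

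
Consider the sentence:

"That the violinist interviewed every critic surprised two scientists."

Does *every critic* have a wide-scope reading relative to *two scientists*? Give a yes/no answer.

No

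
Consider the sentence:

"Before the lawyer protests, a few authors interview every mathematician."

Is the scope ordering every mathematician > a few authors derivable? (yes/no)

The adjunct island is irrelevant here — *every mathematician* and *a few authors* are both in the matrix clause.
Clause-internal QR can adjoin the lower DP above the subject, yielding the inverse reading.

Yes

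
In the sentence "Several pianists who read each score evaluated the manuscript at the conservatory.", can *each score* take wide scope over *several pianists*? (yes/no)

No

Structurally, *each score* is inside the relative clause *who read each score*.
QR out of a relative clause is ruled out by the relative-clause island constraint.
There is no licit LF on which *each score* c-commands *several pianists*.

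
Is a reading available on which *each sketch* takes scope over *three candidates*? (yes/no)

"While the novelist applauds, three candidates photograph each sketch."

Although there is an adjunct clause, *each sketch* is in the main clause, not inside the adjunct.
Since no island is crossed, the inverse ordering is licensed alongside surface scope.

Yes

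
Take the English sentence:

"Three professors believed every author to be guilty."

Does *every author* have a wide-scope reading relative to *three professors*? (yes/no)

Yes

*every author* is an ECM subject; ECM complements are not islands, and the embedded quantifier may take matrix scope.
Clause-internal QR can adjoin the lower DP above the subject, yielding the inverse reading.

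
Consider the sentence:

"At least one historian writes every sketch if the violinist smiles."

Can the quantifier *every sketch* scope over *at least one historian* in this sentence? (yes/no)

The adjunct clause does not contain *every sketch*, which is the matrix object.
Ordinary QR to a clause-peripheral position gives the wide-scope LF for the lower DP.
Both orderings are possible: *at least one historian* > *every sketch* and *every sketch* > *at least one historian*.

Yes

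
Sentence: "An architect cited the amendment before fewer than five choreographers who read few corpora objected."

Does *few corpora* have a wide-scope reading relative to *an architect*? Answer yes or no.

No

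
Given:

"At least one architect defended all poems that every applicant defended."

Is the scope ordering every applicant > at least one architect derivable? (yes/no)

No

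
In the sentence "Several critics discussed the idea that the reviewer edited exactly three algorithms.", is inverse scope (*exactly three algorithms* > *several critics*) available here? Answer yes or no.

No

The DP *exactly three algorithms* is contained in the complex NP *the idea that the reviewer edited exactly three algorithms*.
The complex NP is opaque for QR — the quantifier is frozen inside the noun's complement.
There is no licit LF on which *exactly three algorithms* c-commands *several critics*.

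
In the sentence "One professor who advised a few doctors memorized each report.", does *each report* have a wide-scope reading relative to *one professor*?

Yes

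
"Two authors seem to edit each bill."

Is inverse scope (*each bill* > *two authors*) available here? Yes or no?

The matrix predicate is a raising verb, whose infinitival complement is not a scope island — *each bill* can QR into the matrix clause.
QR within a single clause is free, so the lower quantifier may take scope over the higher one.

Yes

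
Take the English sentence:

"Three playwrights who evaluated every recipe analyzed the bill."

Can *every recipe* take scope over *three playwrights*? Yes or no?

No

Structurally, *every recipe* is inside the relative clause *who evaluated every recipe*.
A relative clause is a scope island — quantifier raising cannot cross its boundary.
So the wide-scope reading for *every recipe* is blocked.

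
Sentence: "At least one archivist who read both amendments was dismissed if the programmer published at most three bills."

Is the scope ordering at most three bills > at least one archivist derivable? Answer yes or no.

Structurally, *at most three bills* is inside the adjunct clause *if the programmer published at most three bills*.
Adjuncts are opaque for quantifier raising; a quantifier in an adjunct stays inside it.
So *at most three bills* cannot raise high enough to outscope *at least one archivist*; only the surface ordering *at least one archivist* > *at most three bills* is available.
(Only the surface reading survives: one fixed archivist with respect to all the relevant bills.)

No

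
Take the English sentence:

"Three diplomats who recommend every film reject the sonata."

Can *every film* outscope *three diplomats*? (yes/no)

*every film* is embedded in the relative clause *who recommend every film*.
A relative clause is a scope island — quantifier raising cannot cross its boundary.
The inverse ordering *every film* > *three diplomats* is therefore underivable.

No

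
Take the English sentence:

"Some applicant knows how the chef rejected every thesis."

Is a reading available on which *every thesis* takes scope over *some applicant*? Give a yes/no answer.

*every thesis* occurs within the embedded question *how the chef rejected every thesis*.
The wh-island constraint blocks QR out of an embedded interrogative.
So the wide-scope reading for *every thesis* is blocked.
(Only the surface reading survives: one fixed applicant with respect to all the relevant theses.)

No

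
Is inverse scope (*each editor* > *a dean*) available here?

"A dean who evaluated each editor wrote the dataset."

Structurally, *each editor* is inside the relative clause *who evaluated each editor*.
The relative clause forms an island for QR, so the quantifier is confined to the head noun's restrictor.
So the wide-scope reading for *each editor* is blocked.

No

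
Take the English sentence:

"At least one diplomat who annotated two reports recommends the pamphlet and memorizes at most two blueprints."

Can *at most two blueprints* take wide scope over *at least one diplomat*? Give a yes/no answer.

No

The DP *at most two blueprints* is contained in one conjunct of the coordinate structure (*memorizes at most two blueprints*).
QR out of a conjunct would have to apply non-ATB, which the CSC forbids.
Hence only narrow scope for *at most two blueprints* (under *at least one diplomat*) survives.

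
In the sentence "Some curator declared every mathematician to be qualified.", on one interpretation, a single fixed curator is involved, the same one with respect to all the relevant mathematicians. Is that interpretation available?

Yes

The described interpretation is the *some curator* > *every mathematician* scoping.
Surface scope (*some curator* > *every mathematician*) is always derivable; islands only block QR, not in-situ interpretation.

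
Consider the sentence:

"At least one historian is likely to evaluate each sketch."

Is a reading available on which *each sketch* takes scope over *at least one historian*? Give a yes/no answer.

*each sketch* is inside a raising infinitive, which is transparent to QR (no CP barrier), so it behaves as a matrix argument.
Ordinary QR to a clause-peripheral position gives the wide-scope LF for the lower DP.
The sentence is scopally ambiguous between *at least one historian* > *each sketch* and *each sketch* > *at least one historian*.

Yes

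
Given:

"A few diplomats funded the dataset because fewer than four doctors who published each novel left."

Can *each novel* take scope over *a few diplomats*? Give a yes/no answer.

The target quantifier *each novel* is part of the relative clause *who published each novel*, which is itself inside the adjunct *because fewer than four doctors who published each novel left*.
Nested islands: the RC island is itself inside an adjunct island, so wide scope is doubly excluded.
*each novel* is confined to the island and cannot take scope over *a few diplomats*.

No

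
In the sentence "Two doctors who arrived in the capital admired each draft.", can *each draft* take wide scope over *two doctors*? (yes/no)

Yes

Although the sentence contains a relative clause (*who arrived in the capital*), *each draft* is outside it, in the matrix VP.
Ordinary QR to a clause-peripheral position gives the wide-scope LF for the lower DP.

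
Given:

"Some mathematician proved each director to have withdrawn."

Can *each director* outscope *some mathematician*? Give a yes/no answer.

ECM infinitives lack a CP barrier, so *each director* can QR over the matrix subject *some mathematician*.
Ordinary QR to a clause-peripheral position gives the wide-scope LF for the lower DP.

Yes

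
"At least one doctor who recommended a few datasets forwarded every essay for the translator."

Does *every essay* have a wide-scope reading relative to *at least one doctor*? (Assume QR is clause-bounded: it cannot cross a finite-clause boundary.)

*every essay* is a matrix argument; only *at least one doctor* is modified by the relative clause *who recommended a few datasets*, so the RC island is irrelevant to the target quantifier.
No island intervenes, so both surface and inverse scope are derivable.

Yes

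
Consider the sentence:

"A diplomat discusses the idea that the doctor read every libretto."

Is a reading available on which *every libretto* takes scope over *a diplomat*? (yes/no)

The target quantifier *every libretto* is part of the complex NP *the idea that the doctor read every libretto*.
The Complex NP Constraint bars QR out of the complement clause of a noun.
*every libretto* is confined to the island and cannot take scope over *a diplomat*.
(Only the surface reading survives: one fixed diplomat with respect to all the relevant librettos.)

No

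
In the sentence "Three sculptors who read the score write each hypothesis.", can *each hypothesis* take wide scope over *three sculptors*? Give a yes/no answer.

The relative clause *who read the score* modifies *three sculptors*, but *each hypothesis* is not inside that relative clause — it is an argument of the matrix verb.
Nothing blocks QR of the lower DP to a position above the higher one, so inverse scope is available.
So *each hypothesis* > *three sculptors* is among the available readings.

Yes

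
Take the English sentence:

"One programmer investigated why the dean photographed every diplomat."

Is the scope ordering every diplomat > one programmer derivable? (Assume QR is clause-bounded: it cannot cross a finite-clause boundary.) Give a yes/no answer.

*every diplomat* occurs within the embedded question *why the dean photographed every diplomat*.
Embedded wh-clauses are opaque for QR, so the quantifier stays inside the question.
So *every diplomat* cannot raise to a position above *one programmer*.

No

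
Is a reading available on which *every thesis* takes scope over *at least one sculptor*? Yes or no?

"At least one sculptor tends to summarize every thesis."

Yes

The matrix predicate is a raising verb, whose infinitival complement is not a scope island — *every thesis* can QR into the matrix clause.
Nothing blocks QR of the lower DP to a position above the higher one, so inverse scope is available.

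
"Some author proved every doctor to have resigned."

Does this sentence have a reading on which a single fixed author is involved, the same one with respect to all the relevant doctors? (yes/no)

Yes

This is the *some author* > *every doctor* reading.
Nothing needs to raise for *some author* > *every doctor*, so no island constraint is at stake.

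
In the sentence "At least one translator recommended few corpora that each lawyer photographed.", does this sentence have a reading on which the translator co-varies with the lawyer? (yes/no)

No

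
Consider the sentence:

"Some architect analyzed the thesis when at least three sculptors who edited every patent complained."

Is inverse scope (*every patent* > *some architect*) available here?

No

Structurally, *every patent* is inside the relative clause *who edited every patent*, which is itself inside the adjunct *when at least three sculptors who edited every patent complained*.
Both the relative clause and the enclosing adjunct are scope islands; QR cannot cross either.
*every patent* > *some architect* would require crossing that boundary, which is illicit.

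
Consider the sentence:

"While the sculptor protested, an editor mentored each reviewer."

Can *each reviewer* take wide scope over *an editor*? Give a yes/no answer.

Yes

The adjunct clause does not contain *each reviewer*, which is the matrix object.
No island intervenes, so both surface and inverse scope are derivable.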